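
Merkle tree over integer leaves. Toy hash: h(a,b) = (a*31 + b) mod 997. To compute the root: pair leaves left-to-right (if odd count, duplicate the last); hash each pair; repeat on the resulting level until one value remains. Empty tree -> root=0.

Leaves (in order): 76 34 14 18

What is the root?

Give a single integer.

L0: [76, 34, 14, 18]
L1: h(76,34)=(76*31+34)%997=396 h(14,18)=(14*31+18)%997=452 -> [396, 452]
L2: h(396,452)=(396*31+452)%997=764 -> [764]

Answer: 764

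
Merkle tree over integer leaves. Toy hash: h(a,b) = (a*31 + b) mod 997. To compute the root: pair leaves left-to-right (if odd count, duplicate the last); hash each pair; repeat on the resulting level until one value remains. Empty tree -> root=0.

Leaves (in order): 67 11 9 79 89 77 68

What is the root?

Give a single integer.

Answer: 100

Derivation:
L0: [67, 11, 9, 79, 89, 77, 68]
L1: h(67,11)=(67*31+11)%997=94 h(9,79)=(9*31+79)%997=358 h(89,77)=(89*31+77)%997=842 h(68,68)=(68*31+68)%997=182 -> [94, 358, 842, 182]
L2: h(94,358)=(94*31+358)%997=281 h(842,182)=(842*31+182)%997=362 -> [281, 362]
L3: h(281,362)=(281*31+362)%997=100 -> [100]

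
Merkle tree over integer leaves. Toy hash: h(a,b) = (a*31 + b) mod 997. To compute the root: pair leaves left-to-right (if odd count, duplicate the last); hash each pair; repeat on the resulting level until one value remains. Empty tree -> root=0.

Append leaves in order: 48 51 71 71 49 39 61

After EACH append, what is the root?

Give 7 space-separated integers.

After append 48 (leaves=[48]):
  L0: [48]
  root=48
After append 51 (leaves=[48, 51]):
  L0: [48, 51]
  L1: h(48,51)=(48*31+51)%997=542 -> [542]
  root=542
After append 71 (leaves=[48, 51, 71]):
  L0: [48, 51, 71]
  L1: h(48,51)=(48*31+51)%997=542 h(71,71)=(71*31+71)%997=278 -> [542, 278]
  L2: h(542,278)=(542*31+278)%997=131 -> [131]
  root=131
After append 71 (leaves=[48, 51, 71, 71]):
  L0: [48, 51, 71, 71]
  L1: h(48,51)=(48*31+51)%997=542 h(71,71)=(71*31+71)%997=278 -> [542, 278]
  L2: h(542,278)=(542*31+278)%997=131 -> [131]
  root=131
After append 49 (leaves=[48, 51, 71, 71, 49]):
  L0: [48, 51, 71, 71, 49]
  L1: h(48,51)=(48*31+51)%997=542 h(71,71)=(71*31+71)%997=278 h(49,49)=(49*31+49)%997=571 -> [542, 278, 571]
  L2: h(542,278)=(542*31+278)%997=131 h(571,571)=(571*31+571)%997=326 -> [131, 326]
  L3: h(131,326)=(131*31+326)%997=399 -> [399]
  root=399
After append 39 (leaves=[48, 51, 71, 71, 49, 39]):
  L0: [48, 51, 71, 71, 49, 39]
  L1: h(48,51)=(48*31+51)%997=542 h(71,71)=(71*31+71)%997=278 h(49,39)=(49*31+39)%997=561 -> [542, 278, 561]
  L2: h(542,278)=(542*31+278)%997=131 h(561,561)=(561*31+561)%997=6 -> [131, 6]
  L3: h(131,6)=(131*31+6)%997=79 -> [79]
  root=79
After append 61 (leaves=[48, 51, 71, 71, 49, 39, 61]):
  L0: [48, 51, 71, 71, 49, 39, 61]
  L1: h(48,51)=(48*31+51)%997=542 h(71,71)=(71*31+71)%997=278 h(49,39)=(49*31+39)%997=561 h(61,61)=(61*31+61)%997=955 -> [542, 278, 561, 955]
  L2: h(542,278)=(542*31+278)%997=131 h(561,955)=(561*31+955)%997=400 -> [131, 400]
  L3: h(131,400)=(131*31+400)%997=473 -> [473]
  root=473

Answer: 48 542 131 131 399 79 473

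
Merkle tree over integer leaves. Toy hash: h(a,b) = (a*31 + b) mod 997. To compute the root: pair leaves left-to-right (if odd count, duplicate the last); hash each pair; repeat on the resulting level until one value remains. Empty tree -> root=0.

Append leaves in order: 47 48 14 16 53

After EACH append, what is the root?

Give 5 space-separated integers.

After append 47 (leaves=[47]):
  L0: [47]
  root=47
After append 48 (leaves=[47, 48]):
  L0: [47, 48]
  L1: h(47,48)=(47*31+48)%997=508 -> [508]
  root=508
After append 14 (leaves=[47, 48, 14]):
  L0: [47, 48, 14]
  L1: h(47,48)=(47*31+48)%997=508 h(14,14)=(14*31+14)%997=448 -> [508, 448]
  L2: h(508,448)=(508*31+448)%997=244 -> [244]
  root=244
After append 16 (leaves=[47, 48, 14, 16]):
  L0: [47, 48, 14, 16]
  L1: h(47,48)=(47*31+48)%997=508 h(14,16)=(14*31+16)%997=450 -> [508, 450]
  L2: h(508,450)=(508*31+450)%997=246 -> [246]
  root=246
After append 53 (leaves=[47, 48, 14, 16, 53]):
  L0: [47, 48, 14, 16, 53]
  L1: h(47,48)=(47*31+48)%997=508 h(14,16)=(14*31+16)%997=450 h(53,53)=(53*31+53)%997=699 -> [508, 450, 699]
  L2: h(508,450)=(508*31+450)%997=246 h(699,699)=(699*31+699)%997=434 -> [246, 434]
  L3: h(246,434)=(246*31+434)%997=84 -> [84]
  root=84

Answer: 47 508 244 246 84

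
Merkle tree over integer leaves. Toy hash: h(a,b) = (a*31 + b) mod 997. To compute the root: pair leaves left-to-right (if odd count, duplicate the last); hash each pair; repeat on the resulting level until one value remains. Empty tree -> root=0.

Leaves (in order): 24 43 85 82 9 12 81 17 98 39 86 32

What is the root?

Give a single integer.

L0: [24, 43, 85, 82, 9, 12, 81, 17, 98, 39, 86, 32]
L1: h(24,43)=(24*31+43)%997=787 h(85,82)=(85*31+82)%997=723 h(9,12)=(9*31+12)%997=291 h(81,17)=(81*31+17)%997=534 h(98,39)=(98*31+39)%997=86 h(86,32)=(86*31+32)%997=704 -> [787, 723, 291, 534, 86, 704]
L2: h(787,723)=(787*31+723)%997=195 h(291,534)=(291*31+534)%997=582 h(86,704)=(86*31+704)%997=379 -> [195, 582, 379]
L3: h(195,582)=(195*31+582)%997=645 h(379,379)=(379*31+379)%997=164 -> [645, 164]
L4: h(645,164)=(645*31+164)%997=219 -> [219]

Answer: 219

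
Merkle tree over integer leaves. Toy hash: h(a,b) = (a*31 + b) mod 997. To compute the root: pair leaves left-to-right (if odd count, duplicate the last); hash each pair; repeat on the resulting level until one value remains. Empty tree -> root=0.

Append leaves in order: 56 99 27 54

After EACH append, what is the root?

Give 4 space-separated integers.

Answer: 56 838 920 947

Derivation:
After append 56 (leaves=[56]):
  L0: [56]
  root=56
After append 99 (leaves=[56, 99]):
  L0: [56, 99]
  L1: h(56,99)=(56*31+99)%997=838 -> [838]
  root=838
After append 27 (leaves=[56, 99, 27]):
  L0: [56, 99, 27]
  L1: h(56,99)=(56*31+99)%997=838 h(27,27)=(27*31+27)%997=864 -> [838, 864]
  L2: h(838,864)=(838*31+864)%997=920 -> [920]
  root=920
After append 54 (leaves=[56, 99, 27, 54]):
  L0: [56, 99, 27, 54]
  L1: h(56,99)=(56*31+99)%997=838 h(27,54)=(27*31+54)%997=891 -> [838, 891]
  L2: h(838,891)=(838*31+891)%997=947 -> [947]
  root=947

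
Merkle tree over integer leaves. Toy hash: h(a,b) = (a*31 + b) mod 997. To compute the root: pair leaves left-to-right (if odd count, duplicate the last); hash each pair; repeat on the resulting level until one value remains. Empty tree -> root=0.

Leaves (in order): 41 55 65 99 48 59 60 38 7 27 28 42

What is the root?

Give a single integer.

Answer: 536

Derivation:
L0: [41, 55, 65, 99, 48, 59, 60, 38, 7, 27, 28, 42]
L1: h(41,55)=(41*31+55)%997=329 h(65,99)=(65*31+99)%997=120 h(48,59)=(48*31+59)%997=550 h(60,38)=(60*31+38)%997=901 h(7,27)=(7*31+27)%997=244 h(28,42)=(28*31+42)%997=910 -> [329, 120, 550, 901, 244, 910]
L2: h(329,120)=(329*31+120)%997=349 h(550,901)=(550*31+901)%997=5 h(244,910)=(244*31+910)%997=498 -> [349, 5, 498]
L3: h(349,5)=(349*31+5)%997=854 h(498,498)=(498*31+498)%997=981 -> [854, 981]
L4: h(854,981)=(854*31+981)%997=536 -> [536]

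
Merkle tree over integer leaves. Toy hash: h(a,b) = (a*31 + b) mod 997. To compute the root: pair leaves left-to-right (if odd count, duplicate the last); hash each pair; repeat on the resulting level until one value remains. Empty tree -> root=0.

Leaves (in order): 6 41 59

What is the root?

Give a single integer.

L0: [6, 41, 59]
L1: h(6,41)=(6*31+41)%997=227 h(59,59)=(59*31+59)%997=891 -> [227, 891]
L2: h(227,891)=(227*31+891)%997=949 -> [949]

Answer: 949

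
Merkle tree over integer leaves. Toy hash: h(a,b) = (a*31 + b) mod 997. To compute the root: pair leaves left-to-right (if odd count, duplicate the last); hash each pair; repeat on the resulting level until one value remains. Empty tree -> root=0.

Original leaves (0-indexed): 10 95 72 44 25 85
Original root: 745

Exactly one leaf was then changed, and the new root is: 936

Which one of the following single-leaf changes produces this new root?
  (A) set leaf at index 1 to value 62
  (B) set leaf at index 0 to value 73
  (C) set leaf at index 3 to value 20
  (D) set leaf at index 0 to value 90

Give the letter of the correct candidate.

Original leaves: [10, 95, 72, 44, 25, 85]
Target new root: 936
Try each candidate change and compute the resulting root:
Candidate A: set leaf[1] = 62 -> leaves = [10, 62, 72, 44, 25, 85]
  L0: [10, 62, 72, 44, 25, 85]
  L1: h(10,62)=(10*31+62)%997=372 h(72,44)=(72*31+44)%997=282 h(25,85)=(25*31+85)%997=860 -> [372, 282, 860]
  L2: h(372,282)=(372*31+282)%997=847 h(860,860)=(860*31+860)%997=601 -> [847, 601]
  L3: h(847,601)=(847*31+601)%997=936 -> [936]
  root = 936 == target 936  ** MATCH **
Candidate B: set leaf[0] = 73 -> leaves = [73, 95, 72, 44, 25, 85]
  L0: [73, 95, 72, 44, 25, 85]
  L1: h(73,95)=(73*31+95)%997=364 h(72,44)=(72*31+44)%997=282 h(25,85)=(25*31+85)%997=860 -> [364, 282, 860]
  L2: h(364,282)=(364*31+282)%997=599 h(860,860)=(860*31+860)%997=601 -> [599, 601]
  L3: h(599,601)=(599*31+601)%997=227 -> [227]
  root = 227 != target 936
Candidate C: set leaf[3] = 20 -> leaves = [10, 95, 72, 20, 25, 85]
  L0: [10, 95, 72, 20, 25, 85]
  L1: h(10,95)=(10*31+95)%997=405 h(72,20)=(72*31+20)%997=258 h(25,85)=(25*31+85)%997=860 -> [405, 258, 860]
  L2: h(405,258)=(405*31+258)%997=849 h(860,860)=(860*31+860)%997=601 -> [849, 601]
  L3: h(849,601)=(849*31+601)%997=1 -> [1]
  root = 1 != target 936
Candidate D: set leaf[0] = 90 -> leaves = [90, 95, 72, 44, 25, 85]
  L0: [90, 95, 72, 44, 25, 85]
  L1: h(90,95)=(90*31+95)%997=891 h(72,44)=(72*31+44)%997=282 h(25,85)=(25*31+85)%997=860 -> [891, 282, 860]
  L2: h(891,282)=(891*31+282)%997=984 h(860,860)=(860*31+860)%997=601 -> [984, 601]
  L3: h(984,601)=(984*31+601)%997=198 -> [198]
  root = 198 != target 936
Candidate A produces the target root.

Answer: A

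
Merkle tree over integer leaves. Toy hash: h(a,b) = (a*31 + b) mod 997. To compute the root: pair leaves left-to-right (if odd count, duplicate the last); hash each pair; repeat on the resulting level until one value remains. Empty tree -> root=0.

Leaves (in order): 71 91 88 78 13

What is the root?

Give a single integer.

L0: [71, 91, 88, 78, 13]
L1: h(71,91)=(71*31+91)%997=298 h(88,78)=(88*31+78)%997=812 h(13,13)=(13*31+13)%997=416 -> [298, 812, 416]
L2: h(298,812)=(298*31+812)%997=80 h(416,416)=(416*31+416)%997=351 -> [80, 351]
L3: h(80,351)=(80*31+351)%997=837 -> [837]

Answer: 837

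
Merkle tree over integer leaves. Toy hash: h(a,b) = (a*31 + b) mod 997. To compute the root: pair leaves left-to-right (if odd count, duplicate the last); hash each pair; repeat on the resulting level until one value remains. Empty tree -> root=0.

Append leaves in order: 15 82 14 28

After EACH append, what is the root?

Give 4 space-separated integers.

After append 15 (leaves=[15]):
  L0: [15]
  root=15
After append 82 (leaves=[15, 82]):
  L0: [15, 82]
  L1: h(15,82)=(15*31+82)%997=547 -> [547]
  root=547
After append 14 (leaves=[15, 82, 14]):
  L0: [15, 82, 14]
  L1: h(15,82)=(15*31+82)%997=547 h(14,14)=(14*31+14)%997=448 -> [547, 448]
  L2: h(547,448)=(547*31+448)%997=456 -> [456]
  root=456
After append 28 (leaves=[15, 82, 14, 28]):
  L0: [15, 82, 14, 28]
  L1: h(15,82)=(15*31+82)%997=547 h(14,28)=(14*31+28)%997=462 -> [547, 462]
  L2: h(547,462)=(547*31+462)%997=470 -> [470]
  root=470

Answer: 15 547 456 470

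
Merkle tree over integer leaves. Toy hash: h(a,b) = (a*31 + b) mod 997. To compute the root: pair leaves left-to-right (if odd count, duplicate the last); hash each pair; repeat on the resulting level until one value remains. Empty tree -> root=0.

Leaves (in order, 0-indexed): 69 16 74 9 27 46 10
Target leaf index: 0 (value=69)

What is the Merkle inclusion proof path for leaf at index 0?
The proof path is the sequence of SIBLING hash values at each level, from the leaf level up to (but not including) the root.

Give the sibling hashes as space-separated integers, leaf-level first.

L0 (leaves): [69, 16, 74, 9, 27, 46, 10], target index=0
L1: h(69,16)=(69*31+16)%997=161 [pair 0] h(74,9)=(74*31+9)%997=309 [pair 1] h(27,46)=(27*31+46)%997=883 [pair 2] h(10,10)=(10*31+10)%997=320 [pair 3] -> [161, 309, 883, 320]
  Sibling for proof at L0: 16
L2: h(161,309)=(161*31+309)%997=315 [pair 0] h(883,320)=(883*31+320)%997=774 [pair 1] -> [315, 774]
  Sibling for proof at L1: 309
L3: h(315,774)=(315*31+774)%997=569 [pair 0] -> [569]
  Sibling for proof at L2: 774
Root: 569
Proof path (sibling hashes from leaf to root): [16, 309, 774]

Answer: 16 309 774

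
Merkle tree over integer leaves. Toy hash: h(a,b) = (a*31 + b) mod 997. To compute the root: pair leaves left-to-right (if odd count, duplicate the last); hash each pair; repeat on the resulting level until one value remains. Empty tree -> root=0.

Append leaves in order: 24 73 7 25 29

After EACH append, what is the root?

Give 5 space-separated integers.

After append 24 (leaves=[24]):
  L0: [24]
  root=24
After append 73 (leaves=[24, 73]):
  L0: [24, 73]
  L1: h(24,73)=(24*31+73)%997=817 -> [817]
  root=817
After append 7 (leaves=[24, 73, 7]):
  L0: [24, 73, 7]
  L1: h(24,73)=(24*31+73)%997=817 h(7,7)=(7*31+7)%997=224 -> [817, 224]
  L2: h(817,224)=(817*31+224)%997=626 -> [626]
  root=626
After append 25 (leaves=[24, 73, 7, 25]):
  L0: [24, 73, 7, 25]
  L1: h(24,73)=(24*31+73)%997=817 h(7,25)=(7*31+25)%997=242 -> [817, 242]
  L2: h(817,242)=(817*31+242)%997=644 -> [644]
  root=644
After append 29 (leaves=[24, 73, 7, 25, 29]):
  L0: [24, 73, 7, 25, 29]
  L1: h(24,73)=(24*31+73)%997=817 h(7,25)=(7*31+25)%997=242 h(29,29)=(29*31+29)%997=928 -> [817, 242, 928]
  L2: h(817,242)=(817*31+242)%997=644 h(928,928)=(928*31+928)%997=783 -> [644, 783]
  L3: h(644,783)=(644*31+783)%997=807 -> [807]
  root=807

Answer: 24 817 626 644 807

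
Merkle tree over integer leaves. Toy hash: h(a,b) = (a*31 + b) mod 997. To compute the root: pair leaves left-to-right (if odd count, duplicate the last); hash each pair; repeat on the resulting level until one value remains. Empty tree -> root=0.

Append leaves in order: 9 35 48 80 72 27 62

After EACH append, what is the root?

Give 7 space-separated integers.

After append 9 (leaves=[9]):
  L0: [9]
  root=9
After append 35 (leaves=[9, 35]):
  L0: [9, 35]
  L1: h(9,35)=(9*31+35)%997=314 -> [314]
  root=314
After append 48 (leaves=[9, 35, 48]):
  L0: [9, 35, 48]
  L1: h(9,35)=(9*31+35)%997=314 h(48,48)=(48*31+48)%997=539 -> [314, 539]
  L2: h(314,539)=(314*31+539)%997=303 -> [303]
  root=303
After append 80 (leaves=[9, 35, 48, 80]):
  L0: [9, 35, 48, 80]
  L1: h(9,35)=(9*31+35)%997=314 h(48,80)=(48*31+80)%997=571 -> [314, 571]
  L2: h(314,571)=(314*31+571)%997=335 -> [335]
  root=335
After append 72 (leaves=[9, 35, 48, 80, 72]):
  L0: [9, 35, 48, 80, 72]
  L1: h(9,35)=(9*31+35)%997=314 h(48,80)=(48*31+80)%997=571 h(72,72)=(72*31+72)%997=310 -> [314, 571, 310]
  L2: h(314,571)=(314*31+571)%997=335 h(310,310)=(310*31+310)%997=947 -> [335, 947]
  L3: h(335,947)=(335*31+947)%997=365 -> [365]
  root=365
After append 27 (leaves=[9, 35, 48, 80, 72, 27]):
  L0: [9, 35, 48, 80, 72, 27]
  L1: h(9,35)=(9*31+35)%997=314 h(48,80)=(48*31+80)%997=571 h(72,27)=(72*31+27)%997=265 -> [314, 571, 265]
  L2: h(314,571)=(314*31+571)%997=335 h(265,265)=(265*31+265)%997=504 -> [335, 504]
  L3: h(335,504)=(335*31+504)%997=919 -> [919]
  root=919
After append 62 (leaves=[9, 35, 48, 80, 72, 27, 62]):
  L0: [9, 35, 48, 80, 72, 27, 62]
  L1: h(9,35)=(9*31+35)%997=314 h(48,80)=(48*31+80)%997=571 h(72,27)=(72*31+27)%997=265 h(62,62)=(62*31+62)%997=987 -> [314, 571, 265, 987]
  L2: h(314,571)=(314*31+571)%997=335 h(265,987)=(265*31+987)%997=229 -> [335, 229]
  L3: h(335,229)=(335*31+229)%997=644 -> [644]
  root=644

Answer: 9 314 303 335 365 919 644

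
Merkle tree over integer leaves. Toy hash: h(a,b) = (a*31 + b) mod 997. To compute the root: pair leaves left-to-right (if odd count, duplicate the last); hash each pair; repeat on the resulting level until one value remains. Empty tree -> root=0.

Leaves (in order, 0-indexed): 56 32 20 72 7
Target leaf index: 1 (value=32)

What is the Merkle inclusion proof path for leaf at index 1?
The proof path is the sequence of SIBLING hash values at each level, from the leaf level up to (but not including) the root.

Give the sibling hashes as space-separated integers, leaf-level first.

Answer: 56 692 189

Derivation:
L0 (leaves): [56, 32, 20, 72, 7], target index=1
L1: h(56,32)=(56*31+32)%997=771 [pair 0] h(20,72)=(20*31+72)%997=692 [pair 1] h(7,7)=(7*31+7)%997=224 [pair 2] -> [771, 692, 224]
  Sibling for proof at L0: 56
L2: h(771,692)=(771*31+692)%997=665 [pair 0] h(224,224)=(224*31+224)%997=189 [pair 1] -> [665, 189]
  Sibling for proof at L1: 692
L3: h(665,189)=(665*31+189)%997=864 [pair 0] -> [864]
  Sibling for proof at L2: 189
Root: 864
Proof path (sibling hashes from leaf to root): [56, 692, 189]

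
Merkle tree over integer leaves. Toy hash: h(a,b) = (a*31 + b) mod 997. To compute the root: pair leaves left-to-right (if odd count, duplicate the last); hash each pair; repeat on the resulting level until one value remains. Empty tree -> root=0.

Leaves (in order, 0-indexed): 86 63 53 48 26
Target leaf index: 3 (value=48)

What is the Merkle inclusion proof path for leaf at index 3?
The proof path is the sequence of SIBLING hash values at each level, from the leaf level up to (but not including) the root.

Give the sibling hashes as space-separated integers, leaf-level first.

L0 (leaves): [86, 63, 53, 48, 26], target index=3
L1: h(86,63)=(86*31+63)%997=735 [pair 0] h(53,48)=(53*31+48)%997=694 [pair 1] h(26,26)=(26*31+26)%997=832 [pair 2] -> [735, 694, 832]
  Sibling for proof at L0: 53
L2: h(735,694)=(735*31+694)%997=548 [pair 0] h(832,832)=(832*31+832)%997=702 [pair 1] -> [548, 702]
  Sibling for proof at L1: 735
L3: h(548,702)=(548*31+702)%997=741 [pair 0] -> [741]
  Sibling for proof at L2: 702
Root: 741
Proof path (sibling hashes from leaf to root): [53, 735, 702]

Answer: 53 735 702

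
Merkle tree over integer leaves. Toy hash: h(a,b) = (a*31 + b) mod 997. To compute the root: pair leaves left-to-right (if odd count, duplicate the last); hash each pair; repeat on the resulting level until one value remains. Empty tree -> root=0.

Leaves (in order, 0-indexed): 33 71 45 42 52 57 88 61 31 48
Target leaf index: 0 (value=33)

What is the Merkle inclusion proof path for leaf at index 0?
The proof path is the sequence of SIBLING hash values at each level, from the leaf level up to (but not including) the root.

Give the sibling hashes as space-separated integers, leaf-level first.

L0 (leaves): [33, 71, 45, 42, 52, 57, 88, 61, 31, 48], target index=0
L1: h(33,71)=(33*31+71)%997=97 [pair 0] h(45,42)=(45*31+42)%997=440 [pair 1] h(52,57)=(52*31+57)%997=672 [pair 2] h(88,61)=(88*31+61)%997=795 [pair 3] h(31,48)=(31*31+48)%997=12 [pair 4] -> [97, 440, 672, 795, 12]
  Sibling for proof at L0: 71
L2: h(97,440)=(97*31+440)%997=456 [pair 0] h(672,795)=(672*31+795)%997=690 [pair 1] h(12,12)=(12*31+12)%997=384 [pair 2] -> [456, 690, 384]
  Sibling for proof at L1: 440
L3: h(456,690)=(456*31+690)%997=868 [pair 0] h(384,384)=(384*31+384)%997=324 [pair 1] -> [868, 324]
  Sibling for proof at L2: 690
L4: h(868,324)=(868*31+324)%997=313 [pair 0] -> [313]
  Sibling for proof at L3: 324
Root: 313
Proof path (sibling hashes from leaf to root): [71, 440, 690, 324]

Answer: 71 440 690 324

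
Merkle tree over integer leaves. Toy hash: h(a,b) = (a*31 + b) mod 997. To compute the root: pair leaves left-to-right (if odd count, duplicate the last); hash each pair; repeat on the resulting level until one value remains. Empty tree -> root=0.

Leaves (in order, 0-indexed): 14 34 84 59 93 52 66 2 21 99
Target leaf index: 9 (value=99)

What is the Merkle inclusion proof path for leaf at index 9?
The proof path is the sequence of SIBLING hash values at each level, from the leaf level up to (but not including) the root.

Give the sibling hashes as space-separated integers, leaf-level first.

L0 (leaves): [14, 34, 84, 59, 93, 52, 66, 2, 21, 99], target index=9
L1: h(14,34)=(14*31+34)%997=468 [pair 0] h(84,59)=(84*31+59)%997=669 [pair 1] h(93,52)=(93*31+52)%997=941 [pair 2] h(66,2)=(66*31+2)%997=54 [pair 3] h(21,99)=(21*31+99)%997=750 [pair 4] -> [468, 669, 941, 54, 750]
  Sibling for proof at L0: 21
L2: h(468,669)=(468*31+669)%997=222 [pair 0] h(941,54)=(941*31+54)%997=312 [pair 1] h(750,750)=(750*31+750)%997=72 [pair 2] -> [222, 312, 72]
  Sibling for proof at L1: 750
L3: h(222,312)=(222*31+312)%997=215 [pair 0] h(72,72)=(72*31+72)%997=310 [pair 1] -> [215, 310]
  Sibling for proof at L2: 72
L4: h(215,310)=(215*31+310)%997=993 [pair 0] -> [993]
  Sibling for proof at L3: 215
Root: 993
Proof path (sibling hashes from leaf to root): [21, 750, 72, 215]

Answer: 21 750 72 215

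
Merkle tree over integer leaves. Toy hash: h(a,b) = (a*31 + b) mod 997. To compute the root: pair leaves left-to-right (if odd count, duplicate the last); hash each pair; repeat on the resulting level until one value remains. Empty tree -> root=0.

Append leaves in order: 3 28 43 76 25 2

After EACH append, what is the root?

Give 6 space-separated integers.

After append 3 (leaves=[3]):
  L0: [3]
  root=3
After append 28 (leaves=[3, 28]):
  L0: [3, 28]
  L1: h(3,28)=(3*31+28)%997=121 -> [121]
  root=121
After append 43 (leaves=[3, 28, 43]):
  L0: [3, 28, 43]
  L1: h(3,28)=(3*31+28)%997=121 h(43,43)=(43*31+43)%997=379 -> [121, 379]
  L2: h(121,379)=(121*31+379)%997=142 -> [142]
  root=142
After append 76 (leaves=[3, 28, 43, 76]):
  L0: [3, 28, 43, 76]
  L1: h(3,28)=(3*31+28)%997=121 h(43,76)=(43*31+76)%997=412 -> [121, 412]
  L2: h(121,412)=(121*31+412)%997=175 -> [175]
  root=175
After append 25 (leaves=[3, 28, 43, 76, 25]):
  L0: [3, 28, 43, 76, 25]
  L1: h(3,28)=(3*31+28)%997=121 h(43,76)=(43*31+76)%997=412 h(25,25)=(25*31+25)%997=800 -> [121, 412, 800]
  L2: h(121,412)=(121*31+412)%997=175 h(800,800)=(800*31+800)%997=675 -> [175, 675]
  L3: h(175,675)=(175*31+675)%997=118 -> [118]
  root=118
After append 2 (leaves=[3, 28, 43, 76, 25, 2]):
  L0: [3, 28, 43, 76, 25, 2]
  L1: h(3,28)=(3*31+28)%997=121 h(43,76)=(43*31+76)%997=412 h(25,2)=(25*31+2)%997=777 -> [121, 412, 777]
  L2: h(121,412)=(121*31+412)%997=175 h(777,777)=(777*31+777)%997=936 -> [175, 936]
  L3: h(175,936)=(175*31+936)%997=379 -> [379]
  root=379

Answer: 3 121 142 175 118 379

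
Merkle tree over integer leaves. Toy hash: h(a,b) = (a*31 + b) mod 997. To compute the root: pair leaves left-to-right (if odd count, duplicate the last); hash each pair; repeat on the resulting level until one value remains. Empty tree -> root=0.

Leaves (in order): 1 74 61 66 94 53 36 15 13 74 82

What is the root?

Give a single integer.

L0: [1, 74, 61, 66, 94, 53, 36, 15, 13, 74, 82]
L1: h(1,74)=(1*31+74)%997=105 h(61,66)=(61*31+66)%997=960 h(94,53)=(94*31+53)%997=973 h(36,15)=(36*31+15)%997=134 h(13,74)=(13*31+74)%997=477 h(82,82)=(82*31+82)%997=630 -> [105, 960, 973, 134, 477, 630]
L2: h(105,960)=(105*31+960)%997=227 h(973,134)=(973*31+134)%997=387 h(477,630)=(477*31+630)%997=462 -> [227, 387, 462]
L3: h(227,387)=(227*31+387)%997=445 h(462,462)=(462*31+462)%997=826 -> [445, 826]
L4: h(445,826)=(445*31+826)%997=663 -> [663]

Answer: 663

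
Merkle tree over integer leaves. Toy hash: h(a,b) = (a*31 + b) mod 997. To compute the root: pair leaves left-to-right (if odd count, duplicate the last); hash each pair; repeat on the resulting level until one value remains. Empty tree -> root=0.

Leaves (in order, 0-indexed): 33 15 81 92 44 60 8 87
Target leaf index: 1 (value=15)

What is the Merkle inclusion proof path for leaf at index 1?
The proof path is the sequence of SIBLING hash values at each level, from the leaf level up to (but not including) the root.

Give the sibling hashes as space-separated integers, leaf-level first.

L0 (leaves): [33, 15, 81, 92, 44, 60, 8, 87], target index=1
L1: h(33,15)=(33*31+15)%997=41 [pair 0] h(81,92)=(81*31+92)%997=609 [pair 1] h(44,60)=(44*31+60)%997=427 [pair 2] h(8,87)=(8*31+87)%997=335 [pair 3] -> [41, 609, 427, 335]
  Sibling for proof at L0: 33
L2: h(41,609)=(41*31+609)%997=883 [pair 0] h(427,335)=(427*31+335)%997=611 [pair 1] -> [883, 611]
  Sibling for proof at L1: 609
L3: h(883,611)=(883*31+611)%997=68 [pair 0] -> [68]
  Sibling for proof at L2: 611
Root: 68
Proof path (sibling hashes from leaf to root): [33, 609, 611]

Answer: 33 609 611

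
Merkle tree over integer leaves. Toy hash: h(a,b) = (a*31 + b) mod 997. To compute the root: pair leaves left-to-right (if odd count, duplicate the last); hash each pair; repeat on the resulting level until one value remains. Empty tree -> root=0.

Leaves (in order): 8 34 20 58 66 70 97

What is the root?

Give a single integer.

L0: [8, 34, 20, 58, 66, 70, 97]
L1: h(8,34)=(8*31+34)%997=282 h(20,58)=(20*31+58)%997=678 h(66,70)=(66*31+70)%997=122 h(97,97)=(97*31+97)%997=113 -> [282, 678, 122, 113]
L2: h(282,678)=(282*31+678)%997=447 h(122,113)=(122*31+113)%997=904 -> [447, 904]
L3: h(447,904)=(447*31+904)%997=803 -> [803]

Answer: 803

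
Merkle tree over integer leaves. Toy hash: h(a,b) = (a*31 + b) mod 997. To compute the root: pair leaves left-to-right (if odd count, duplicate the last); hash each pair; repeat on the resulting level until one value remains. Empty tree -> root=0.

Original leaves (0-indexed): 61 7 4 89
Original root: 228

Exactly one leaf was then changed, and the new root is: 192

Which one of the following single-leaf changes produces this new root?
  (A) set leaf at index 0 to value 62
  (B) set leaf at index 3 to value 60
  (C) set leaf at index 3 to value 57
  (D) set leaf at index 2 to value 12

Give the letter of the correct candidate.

Answer: A

Derivation:
Original leaves: [61, 7, 4, 89]
Target new root: 192
Try each candidate change and compute the resulting root:
Candidate A: set leaf[0] = 62 -> leaves = [62, 7, 4, 89]
  L0: [62, 7, 4, 89]
  L1: h(62,7)=(62*31+7)%997=932 h(4,89)=(4*31+89)%997=213 -> [932, 213]
  L2: h(932,213)=(932*31+213)%997=192 -> [192]
  root = 192 == target 192  ** MATCH **
Candidate B: set leaf[3] = 60 -> leaves = [61, 7, 4, 60]
  L0: [61, 7, 4, 60]
  L1: h(61,7)=(61*31+7)%997=901 h(4,60)=(4*31+60)%997=184 -> [901, 184]
  L2: h(901,184)=(901*31+184)%997=199 -> [199]
  root = 199 != target 192
Candidate C: set leaf[3] = 57 -> leaves = [61, 7, 4, 57]
  L0: [61, 7, 4, 57]
  L1: h(61,7)=(61*31+7)%997=901 h(4,57)=(4*31+57)%997=181 -> [901, 181]
  L2: h(901,181)=(901*31+181)%997=196 -> [196]
  root = 196 != target 192
Candidate D: set leaf[2] = 12 -> leaves = [61, 7, 12, 89]
  L0: [61, 7, 12, 89]
  L1: h(61,7)=(61*31+7)%997=901 h(12,89)=(12*31+89)%997=461 -> [901, 461]
  L2: h(901,461)=(901*31+461)%997=476 -> [476]
  root = 476 != target 192
Candidate A produces the target root.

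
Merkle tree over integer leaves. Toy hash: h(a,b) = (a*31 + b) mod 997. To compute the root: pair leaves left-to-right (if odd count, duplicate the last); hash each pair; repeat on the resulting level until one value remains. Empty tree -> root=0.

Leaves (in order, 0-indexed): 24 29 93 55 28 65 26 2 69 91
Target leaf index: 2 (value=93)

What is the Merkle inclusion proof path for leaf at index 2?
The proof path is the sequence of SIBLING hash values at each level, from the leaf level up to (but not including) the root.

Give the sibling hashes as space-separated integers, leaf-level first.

Answer: 55 773 818 390

Derivation:
L0 (leaves): [24, 29, 93, 55, 28, 65, 26, 2, 69, 91], target index=2
L1: h(24,29)=(24*31+29)%997=773 [pair 0] h(93,55)=(93*31+55)%997=944 [pair 1] h(28,65)=(28*31+65)%997=933 [pair 2] h(26,2)=(26*31+2)%997=808 [pair 3] h(69,91)=(69*31+91)%997=236 [pair 4] -> [773, 944, 933, 808, 236]
  Sibling for proof at L0: 55
L2: h(773,944)=(773*31+944)%997=979 [pair 0] h(933,808)=(933*31+808)%997=818 [pair 1] h(236,236)=(236*31+236)%997=573 [pair 2] -> [979, 818, 573]
  Sibling for proof at L1: 773
L3: h(979,818)=(979*31+818)%997=260 [pair 0] h(573,573)=(573*31+573)%997=390 [pair 1] -> [260, 390]
  Sibling for proof at L2: 818
L4: h(260,390)=(260*31+390)%997=474 [pair 0] -> [474]
  Sibling for proof at L3: 390
Root: 474
Proof path (sibling hashes from leaf to root): [55, 773, 818, 390]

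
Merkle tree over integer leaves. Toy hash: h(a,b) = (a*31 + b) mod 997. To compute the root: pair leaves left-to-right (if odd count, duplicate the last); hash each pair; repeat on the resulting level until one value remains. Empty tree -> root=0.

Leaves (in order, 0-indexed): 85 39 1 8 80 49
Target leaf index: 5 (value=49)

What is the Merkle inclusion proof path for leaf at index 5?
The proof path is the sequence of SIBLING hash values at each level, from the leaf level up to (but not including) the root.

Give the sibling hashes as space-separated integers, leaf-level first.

L0 (leaves): [85, 39, 1, 8, 80, 49], target index=5
L1: h(85,39)=(85*31+39)%997=680 [pair 0] h(1,8)=(1*31+8)%997=39 [pair 1] h(80,49)=(80*31+49)%997=535 [pair 2] -> [680, 39, 535]
  Sibling for proof at L0: 80
L2: h(680,39)=(680*31+39)%997=182 [pair 0] h(535,535)=(535*31+535)%997=171 [pair 1] -> [182, 171]
  Sibling for proof at L1: 535
L3: h(182,171)=(182*31+171)%997=828 [pair 0] -> [828]
  Sibling for proof at L2: 182
Root: 828
Proof path (sibling hashes from leaf to root): [80, 535, 182]

Answer: 80 535 182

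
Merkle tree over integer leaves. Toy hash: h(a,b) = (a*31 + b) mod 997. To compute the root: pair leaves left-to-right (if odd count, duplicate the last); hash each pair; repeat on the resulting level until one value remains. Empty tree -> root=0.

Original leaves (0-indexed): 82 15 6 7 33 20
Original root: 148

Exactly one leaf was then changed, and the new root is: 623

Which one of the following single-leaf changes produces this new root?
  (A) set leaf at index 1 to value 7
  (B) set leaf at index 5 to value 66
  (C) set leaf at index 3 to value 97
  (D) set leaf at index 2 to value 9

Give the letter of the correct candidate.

Original leaves: [82, 15, 6, 7, 33, 20]
Target new root: 623
Try each candidate change and compute the resulting root:
Candidate A: set leaf[1] = 7 -> leaves = [82, 7, 6, 7, 33, 20]
  L0: [82, 7, 6, 7, 33, 20]
  L1: h(82,7)=(82*31+7)%997=555 h(6,7)=(6*31+7)%997=193 h(33,20)=(33*31+20)%997=46 -> [555, 193, 46]
  L2: h(555,193)=(555*31+193)%997=449 h(46,46)=(46*31+46)%997=475 -> [449, 475]
  L3: h(449,475)=(449*31+475)%997=436 -> [436]
  root = 436 != target 623
Candidate B: set leaf[5] = 66 -> leaves = [82, 15, 6, 7, 33, 66]
  L0: [82, 15, 6, 7, 33, 66]
  L1: h(82,15)=(82*31+15)%997=563 h(6,7)=(6*31+7)%997=193 h(33,66)=(33*31+66)%997=92 -> [563, 193, 92]
  L2: h(563,193)=(563*31+193)%997=697 h(92,92)=(92*31+92)%997=950 -> [697, 950]
  L3: h(697,950)=(697*31+950)%997=623 -> [623]
  root = 623 == target 623  ** MATCH **
Candidate C: set leaf[3] = 97 -> leaves = [82, 15, 6, 97, 33, 20]
  L0: [82, 15, 6, 97, 33, 20]
  L1: h(82,15)=(82*31+15)%997=563 h(6,97)=(6*31+97)%997=283 h(33,20)=(33*31+20)%997=46 -> [563, 283, 46]
  L2: h(563,283)=(563*31+283)%997=787 h(46,46)=(46*31+46)%997=475 -> [787, 475]
  L3: h(787,475)=(787*31+475)%997=944 -> [944]
  root = 944 != target 623
Candidate D: set leaf[2] = 9 -> leaves = [82, 15, 9, 7, 33, 20]
  L0: [82, 15, 9, 7, 33, 20]
  L1: h(82,15)=(82*31+15)%997=563 h(9,7)=(9*31+7)%997=286 h(33,20)=(33*31+20)%997=46 -> [563, 286, 46]
  L2: h(563,286)=(563*31+286)%997=790 h(46,46)=(46*31+46)%997=475 -> [790, 475]
  L3: h(790,475)=(790*31+475)%997=40 -> [40]
  root = 40 != target 623
Candidate B produces the target root.

Answer: B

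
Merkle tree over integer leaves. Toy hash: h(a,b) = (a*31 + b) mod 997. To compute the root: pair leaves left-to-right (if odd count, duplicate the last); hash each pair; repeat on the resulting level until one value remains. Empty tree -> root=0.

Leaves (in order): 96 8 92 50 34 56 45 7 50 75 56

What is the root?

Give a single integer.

Answer: 926

Derivation:
L0: [96, 8, 92, 50, 34, 56, 45, 7, 50, 75, 56]
L1: h(96,8)=(96*31+8)%997=990 h(92,50)=(92*31+50)%997=908 h(34,56)=(34*31+56)%997=113 h(45,7)=(45*31+7)%997=405 h(50,75)=(50*31+75)%997=628 h(56,56)=(56*31+56)%997=795 -> [990, 908, 113, 405, 628, 795]
L2: h(990,908)=(990*31+908)%997=691 h(113,405)=(113*31+405)%997=917 h(628,795)=(628*31+795)%997=323 -> [691, 917, 323]
L3: h(691,917)=(691*31+917)%997=404 h(323,323)=(323*31+323)%997=366 -> [404, 366]
L4: h(404,366)=(404*31+366)%997=926 -> [926]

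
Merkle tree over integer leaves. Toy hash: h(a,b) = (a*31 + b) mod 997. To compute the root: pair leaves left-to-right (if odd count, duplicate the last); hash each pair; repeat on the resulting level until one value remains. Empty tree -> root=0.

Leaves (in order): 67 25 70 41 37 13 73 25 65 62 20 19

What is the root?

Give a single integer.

L0: [67, 25, 70, 41, 37, 13, 73, 25, 65, 62, 20, 19]
L1: h(67,25)=(67*31+25)%997=108 h(70,41)=(70*31+41)%997=217 h(37,13)=(37*31+13)%997=163 h(73,25)=(73*31+25)%997=294 h(65,62)=(65*31+62)%997=83 h(20,19)=(20*31+19)%997=639 -> [108, 217, 163, 294, 83, 639]
L2: h(108,217)=(108*31+217)%997=574 h(163,294)=(163*31+294)%997=362 h(83,639)=(83*31+639)%997=221 -> [574, 362, 221]
L3: h(574,362)=(574*31+362)%997=210 h(221,221)=(221*31+221)%997=93 -> [210, 93]
L4: h(210,93)=(210*31+93)%997=621 -> [621]

Answer: 621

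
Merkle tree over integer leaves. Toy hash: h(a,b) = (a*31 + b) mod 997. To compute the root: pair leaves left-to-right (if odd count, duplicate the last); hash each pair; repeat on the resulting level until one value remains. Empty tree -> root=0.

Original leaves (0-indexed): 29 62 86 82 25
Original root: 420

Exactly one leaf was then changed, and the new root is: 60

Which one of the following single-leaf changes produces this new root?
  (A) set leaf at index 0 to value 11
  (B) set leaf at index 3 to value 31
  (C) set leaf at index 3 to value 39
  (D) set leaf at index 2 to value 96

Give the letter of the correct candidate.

Original leaves: [29, 62, 86, 82, 25]
Target new root: 60
Try each candidate change and compute the resulting root:
Candidate A: set leaf[0] = 11 -> leaves = [11, 62, 86, 82, 25]
  L0: [11, 62, 86, 82, 25]
  L1: h(11,62)=(11*31+62)%997=403 h(86,82)=(86*31+82)%997=754 h(25,25)=(25*31+25)%997=800 -> [403, 754, 800]
  L2: h(403,754)=(403*31+754)%997=286 h(800,800)=(800*31+800)%997=675 -> [286, 675]
  L3: h(286,675)=(286*31+675)%997=568 -> [568]
  root = 568 != target 60
Candidate B: set leaf[3] = 31 -> leaves = [29, 62, 86, 31, 25]
  L0: [29, 62, 86, 31, 25]
  L1: h(29,62)=(29*31+62)%997=961 h(86,31)=(86*31+31)%997=703 h(25,25)=(25*31+25)%997=800 -> [961, 703, 800]
  L2: h(961,703)=(961*31+703)%997=584 h(800,800)=(800*31+800)%997=675 -> [584, 675]
  L3: h(584,675)=(584*31+675)%997=833 -> [833]
  root = 833 != target 60
Candidate C: set leaf[3] = 39 -> leaves = [29, 62, 86, 39, 25]
  L0: [29, 62, 86, 39, 25]
  L1: h(29,62)=(29*31+62)%997=961 h(86,39)=(86*31+39)%997=711 h(25,25)=(25*31+25)%997=800 -> [961, 711, 800]
  L2: h(961,711)=(961*31+711)%997=592 h(800,800)=(800*31+800)%997=675 -> [592, 675]
  L3: h(592,675)=(592*31+675)%997=84 -> [84]
  root = 84 != target 60
Candidate D: set leaf[2] = 96 -> leaves = [29, 62, 96, 82, 25]
  L0: [29, 62, 96, 82, 25]
  L1: h(29,62)=(29*31+62)%997=961 h(96,82)=(96*31+82)%997=67 h(25,25)=(25*31+25)%997=800 -> [961, 67, 800]
  L2: h(961,67)=(961*31+67)%997=945 h(800,800)=(800*31+800)%997=675 -> [945, 675]
  L3: h(945,675)=(945*31+675)%997=60 -> [60]
  root = 60 == target 60  ** MATCH **
Candidate D produces the target root.

Answer: D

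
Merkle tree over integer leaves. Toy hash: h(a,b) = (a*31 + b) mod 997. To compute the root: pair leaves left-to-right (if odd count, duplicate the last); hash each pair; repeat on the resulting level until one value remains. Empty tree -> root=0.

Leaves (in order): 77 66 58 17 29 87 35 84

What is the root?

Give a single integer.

L0: [77, 66, 58, 17, 29, 87, 35, 84]
L1: h(77,66)=(77*31+66)%997=459 h(58,17)=(58*31+17)%997=818 h(29,87)=(29*31+87)%997=986 h(35,84)=(35*31+84)%997=172 -> [459, 818, 986, 172]
L2: h(459,818)=(459*31+818)%997=92 h(986,172)=(986*31+172)%997=828 -> [92, 828]
L3: h(92,828)=(92*31+828)%997=689 -> [689]

Answer: 689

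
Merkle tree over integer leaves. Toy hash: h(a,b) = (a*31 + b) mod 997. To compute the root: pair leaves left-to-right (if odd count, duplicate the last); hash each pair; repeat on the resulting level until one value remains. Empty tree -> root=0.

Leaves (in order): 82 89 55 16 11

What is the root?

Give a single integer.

Answer: 806

Derivation:
L0: [82, 89, 55, 16, 11]
L1: h(82,89)=(82*31+89)%997=637 h(55,16)=(55*31+16)%997=724 h(11,11)=(11*31+11)%997=352 -> [637, 724, 352]
L2: h(637,724)=(637*31+724)%997=531 h(352,352)=(352*31+352)%997=297 -> [531, 297]
L3: h(531,297)=(531*31+297)%997=806 -> [806]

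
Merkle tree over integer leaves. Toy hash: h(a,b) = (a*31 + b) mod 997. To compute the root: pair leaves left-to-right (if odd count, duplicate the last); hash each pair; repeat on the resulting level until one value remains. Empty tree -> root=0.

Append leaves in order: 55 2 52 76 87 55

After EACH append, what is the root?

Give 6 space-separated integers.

After append 55 (leaves=[55]):
  L0: [55]
  root=55
After append 2 (leaves=[55, 2]):
  L0: [55, 2]
  L1: h(55,2)=(55*31+2)%997=710 -> [710]
  root=710
After append 52 (leaves=[55, 2, 52]):
  L0: [55, 2, 52]
  L1: h(55,2)=(55*31+2)%997=710 h(52,52)=(52*31+52)%997=667 -> [710, 667]
  L2: h(710,667)=(710*31+667)%997=743 -> [743]
  root=743
After append 76 (leaves=[55, 2, 52, 76]):
  L0: [55, 2, 52, 76]
  L1: h(55,2)=(55*31+2)%997=710 h(52,76)=(52*31+76)%997=691 -> [710, 691]
  L2: h(710,691)=(710*31+691)%997=767 -> [767]
  root=767
After append 87 (leaves=[55, 2, 52, 76, 87]):
  L0: [55, 2, 52, 76, 87]
  L1: h(55,2)=(55*31+2)%997=710 h(52,76)=(52*31+76)%997=691 h(87,87)=(87*31+87)%997=790 -> [710, 691, 790]
  L2: h(710,691)=(710*31+691)%997=767 h(790,790)=(790*31+790)%997=355 -> [767, 355]
  L3: h(767,355)=(767*31+355)%997=204 -> [204]
  root=204
After append 55 (leaves=[55, 2, 52, 76, 87, 55]):
  L0: [55, 2, 52, 76, 87, 55]
  L1: h(55,2)=(55*31+2)%997=710 h(52,76)=(52*31+76)%997=691 h(87,55)=(87*31+55)%997=758 -> [710, 691, 758]
  L2: h(710,691)=(710*31+691)%997=767 h(758,758)=(758*31+758)%997=328 -> [767, 328]
  L3: h(767,328)=(767*31+328)%997=177 -> [177]
  root=177

Answer: 55 710 743 767 204 177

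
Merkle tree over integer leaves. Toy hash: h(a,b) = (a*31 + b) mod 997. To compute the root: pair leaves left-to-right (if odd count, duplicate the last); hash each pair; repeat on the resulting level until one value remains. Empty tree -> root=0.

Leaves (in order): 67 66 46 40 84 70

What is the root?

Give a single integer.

L0: [67, 66, 46, 40, 84, 70]
L1: h(67,66)=(67*31+66)%997=149 h(46,40)=(46*31+40)%997=469 h(84,70)=(84*31+70)%997=680 -> [149, 469, 680]
L2: h(149,469)=(149*31+469)%997=103 h(680,680)=(680*31+680)%997=823 -> [103, 823]
L3: h(103,823)=(103*31+823)%997=28 -> [28]

Answer: 28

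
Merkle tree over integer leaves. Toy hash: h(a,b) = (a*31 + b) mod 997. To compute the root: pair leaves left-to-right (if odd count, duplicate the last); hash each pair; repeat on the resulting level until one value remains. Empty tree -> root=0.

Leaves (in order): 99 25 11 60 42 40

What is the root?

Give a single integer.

Answer: 820

Derivation:
L0: [99, 25, 11, 60, 42, 40]
L1: h(99,25)=(99*31+25)%997=103 h(11,60)=(11*31+60)%997=401 h(42,40)=(42*31+40)%997=345 -> [103, 401, 345]
L2: h(103,401)=(103*31+401)%997=603 h(345,345)=(345*31+345)%997=73 -> [603, 73]
L3: h(603,73)=(603*31+73)%997=820 -> [820]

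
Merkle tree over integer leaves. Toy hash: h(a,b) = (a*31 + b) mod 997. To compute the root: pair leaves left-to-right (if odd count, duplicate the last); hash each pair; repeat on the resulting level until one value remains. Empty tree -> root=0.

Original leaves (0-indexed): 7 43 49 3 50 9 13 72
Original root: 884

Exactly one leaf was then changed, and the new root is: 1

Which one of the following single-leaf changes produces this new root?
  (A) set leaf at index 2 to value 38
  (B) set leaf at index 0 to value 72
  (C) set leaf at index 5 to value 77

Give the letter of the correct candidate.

Original leaves: [7, 43, 49, 3, 50, 9, 13, 72]
Target new root: 1
Try each candidate change and compute the resulting root:
Candidate A: set leaf[2] = 38 -> leaves = [7, 43, 38, 3, 50, 9, 13, 72]
  L0: [7, 43, 38, 3, 50, 9, 13, 72]
  L1: h(7,43)=(7*31+43)%997=260 h(38,3)=(38*31+3)%997=184 h(50,9)=(50*31+9)%997=562 h(13,72)=(13*31+72)%997=475 -> [260, 184, 562, 475]
  L2: h(260,184)=(260*31+184)%997=268 h(562,475)=(562*31+475)%997=948 -> [268, 948]
  L3: h(268,948)=(268*31+948)%997=283 -> [283]
  root = 283 != target 1
Candidate B: set leaf[0] = 72 -> leaves = [72, 43, 49, 3, 50, 9, 13, 72]
  L0: [72, 43, 49, 3, 50, 9, 13, 72]
  L1: h(72,43)=(72*31+43)%997=281 h(49,3)=(49*31+3)%997=525 h(50,9)=(50*31+9)%997=562 h(13,72)=(13*31+72)%997=475 -> [281, 525, 562, 475]
  L2: h(281,525)=(281*31+525)%997=263 h(562,475)=(562*31+475)%997=948 -> [263, 948]
  L3: h(263,948)=(263*31+948)%997=128 -> [128]
  root = 128 != target 1
Candidate C: set leaf[5] = 77 -> leaves = [7, 43, 49, 3, 50, 77, 13, 72]
  L0: [7, 43, 49, 3, 50, 77, 13, 72]
  L1: h(7,43)=(7*31+43)%997=260 h(49,3)=(49*31+3)%997=525 h(50,77)=(50*31+77)%997=630 h(13,72)=(13*31+72)%997=475 -> [260, 525, 630, 475]
  L2: h(260,525)=(260*31+525)%997=609 h(630,475)=(630*31+475)%997=65 -> [609, 65]
  L3: h(609,65)=(609*31+65)%997=1 -> [1]
  root = 1 == target 1  ** MATCH **
Candidate C produces the target root.

Answer: C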